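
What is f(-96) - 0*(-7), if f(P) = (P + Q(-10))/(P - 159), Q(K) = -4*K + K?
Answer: 22/85 ≈ 0.25882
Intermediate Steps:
Q(K) = -3*K
f(P) = (30 + P)/(-159 + P) (f(P) = (P - 3*(-10))/(P - 159) = (P + 30)/(-159 + P) = (30 + P)/(-159 + P))
f(-96) - 0*(-7) = (30 - 96)/(-159 - 96) - 0*(-7) = -66/(-255) - 287*0 = -1/255*(-66) + 0 = 22/85 + 0 = 22/85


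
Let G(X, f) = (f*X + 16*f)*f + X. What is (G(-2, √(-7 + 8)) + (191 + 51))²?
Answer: 64516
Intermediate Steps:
G(X, f) = X + f*(16*f + X*f) (G(X, f) = (X*f + 16*f)*f + X = (16*f + X*f)*f + X = f*(16*f + X*f) + X = X + f*(16*f + X*f))
(G(-2, √(-7 + 8)) + (191 + 51))² = ((-2 + 16*(√(-7 + 8))² - 2*(√(-7 + 8))²) + (191 + 51))² = ((-2 + 16*(√1)² - 2*(√1)²) + 242)² = ((-2 + 16*1² - 2*1²) + 242)² = ((-2 + 16*1 - 2*1) + 242)² = ((-2 + 16 - 2) + 242)² = (12 + 242)² = 254² = 64516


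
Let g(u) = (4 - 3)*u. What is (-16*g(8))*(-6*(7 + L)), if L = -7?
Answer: 0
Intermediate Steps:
g(u) = u (g(u) = 1*u = u)
(-16*g(8))*(-6*(7 + L)) = (-16*8)*(-6*(7 - 7)) = -(-768)*0 = -128*0 = 0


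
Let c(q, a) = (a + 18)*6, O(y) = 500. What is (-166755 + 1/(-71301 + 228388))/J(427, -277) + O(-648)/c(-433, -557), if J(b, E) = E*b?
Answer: 769640014322/613143078009 ≈ 1.2552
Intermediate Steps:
c(q, a) = 108 + 6*a (c(q, a) = (18 + a)*6 = 108 + 6*a)
(-166755 + 1/(-71301 + 228388))/J(427, -277) + O(-648)/c(-433, -557) = (-166755 + 1/(-71301 + 228388))/((-277*427)) + 500/(108 + 6*(-557)) = (-166755 + 1/157087)/(-118279) + 500/(108 - 3342) = (-166755 + 1/157087)*(-1/118279) + 500/(-3234) = -26195042684/157087*(-1/118279) + 500*(-1/3234) = 26195042684/18580093273 - 250/1617 = 769640014322/613143078009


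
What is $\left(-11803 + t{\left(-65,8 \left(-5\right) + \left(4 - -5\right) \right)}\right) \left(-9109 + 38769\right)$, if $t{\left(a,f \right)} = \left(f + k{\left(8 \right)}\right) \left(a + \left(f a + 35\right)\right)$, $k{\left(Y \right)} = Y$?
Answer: $-1704204280$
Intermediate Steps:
$t{\left(a,f \right)} = \left(8 + f\right) \left(35 + a + a f\right)$ ($t{\left(a,f \right)} = \left(f + 8\right) \left(a + \left(f a + 35\right)\right) = \left(8 + f\right) \left(a + \left(a f + 35\right)\right) = \left(8 + f\right) \left(a + \left(35 + a f\right)\right) = \left(8 + f\right) \left(35 + a + a f\right)$)
$\left(-11803 + t{\left(-65,8 \left(-5\right) + \left(4 - -5\right) \right)}\right) \left(-9109 + 38769\right) = \left(-11803 + \left(280 + 8 \left(-65\right) + 35 \left(8 \left(-5\right) + \left(4 - -5\right)\right) - 65 \left(8 \left(-5\right) + \left(4 - -5\right)\right)^{2} + 9 \left(-65\right) \left(8 \left(-5\right) + \left(4 - -5\right)\right)\right)\right) \left(-9109 + 38769\right) = \left(-11803 + \left(280 - 520 + 35 \left(-40 + \left(4 + 5\right)\right) - 65 \left(-40 + \left(4 + 5\right)\right)^{2} + 9 \left(-65\right) \left(-40 + \left(4 + 5\right)\right)\right)\right) 29660 = \left(-11803 + \left(280 - 520 + 35 \left(-40 + 9\right) - 65 \left(-40 + 9\right)^{2} + 9 \left(-65\right) \left(-40 + 9\right)\right)\right) 29660 = \left(-11803 + \left(280 - 520 + 35 \left(-31\right) - 65 \left(-31\right)^{2} + 9 \left(-65\right) \left(-31\right)\right)\right) 29660 = \left(-11803 - 45655\right) 29660 = \left(-57458\right) 29660 = -1704204280$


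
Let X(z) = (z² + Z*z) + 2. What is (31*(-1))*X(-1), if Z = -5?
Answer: -248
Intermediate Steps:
X(z) = 2 + z² - 5*z (X(z) = (z² - 5*z) + 2 = 2 + z² - 5*z)
(31*(-1))*X(-1) = (31*(-1))*(2 + (-1)² - 5*(-1)) = -31*(2 + 1 + 5) = -31*8 = -248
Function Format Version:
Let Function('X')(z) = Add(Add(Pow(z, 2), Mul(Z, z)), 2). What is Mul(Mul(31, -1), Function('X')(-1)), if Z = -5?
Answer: -248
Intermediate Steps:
Function('X')(z) = Add(2, Pow(z, 2), Mul(-5, z)) (Function('X')(z) = Add(Add(Pow(z, 2), Mul(-5, z)), 2) = Add(2, Pow(z, 2), Mul(-5, z)))
Mul(Mul(31, -1), Function('X')(-1)) = Mul(Mul(31, -1), Add(2, Pow(-1, 2), Mul(-5, -1))) = Mul(-31, Add(2, 1, 5)) = Mul(-31, 8) = -248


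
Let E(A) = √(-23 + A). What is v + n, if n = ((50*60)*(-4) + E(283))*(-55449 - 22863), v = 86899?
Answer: 939830899 - 156624*√65 ≈ 9.3857e+8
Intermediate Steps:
n = 939744000 - 156624*√65 (n = ((50*60)*(-4) + √(-23 + 283))*(-55449 - 22863) = (3000*(-4) + √260)*(-78312) = (-12000 + 2*√65)*(-78312) = 939744000 - 156624*√65 ≈ 9.3848e+8)
v + n = 86899 + (939744000 - 156624*√65) = 939830899 - 156624*√65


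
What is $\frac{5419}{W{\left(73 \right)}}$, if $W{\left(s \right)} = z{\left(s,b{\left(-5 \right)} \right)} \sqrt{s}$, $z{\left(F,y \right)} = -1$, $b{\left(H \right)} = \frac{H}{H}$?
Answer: $- \frac{5419 \sqrt{73}}{73} \approx -634.25$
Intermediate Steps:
$b{\left(H \right)} = 1$
$W{\left(s \right)} = - \sqrt{s}$
$\frac{5419}{W{\left(73 \right)}} = \frac{5419}{\left(-1\right) \sqrt{73}} = 5419 \left(- \frac{\sqrt{73}}{73}\right) = - \frac{5419 \sqrt{73}}{73}$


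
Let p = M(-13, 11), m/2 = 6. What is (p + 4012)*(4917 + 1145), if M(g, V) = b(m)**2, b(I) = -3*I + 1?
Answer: 31746694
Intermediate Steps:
m = 12 (m = 2*6 = 12)
b(I) = 1 - 3*I
M(g, V) = 1225 (M(g, V) = (1 - 3*12)**2 = (1 - 36)**2 = (-35)**2 = 1225)
p = 1225
(p + 4012)*(4917 + 1145) = (1225 + 4012)*(4917 + 1145) = 5237*6062 = 31746694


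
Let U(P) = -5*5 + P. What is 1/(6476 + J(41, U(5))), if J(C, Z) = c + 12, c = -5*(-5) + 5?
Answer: 1/6518 ≈ 0.00015342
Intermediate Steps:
U(P) = -25 + P
c = 30 (c = 25 + 5 = 30)
J(C, Z) = 42 (J(C, Z) = 30 + 12 = 42)
1/(6476 + J(41, U(5))) = 1/(6476 + 42) = 1/6518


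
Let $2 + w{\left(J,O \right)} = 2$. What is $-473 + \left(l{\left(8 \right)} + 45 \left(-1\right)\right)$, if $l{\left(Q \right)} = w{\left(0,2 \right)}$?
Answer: $-518$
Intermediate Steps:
$w{\left(J,O \right)} = 0$ ($w{\left(J,O \right)} = -2 + 2 = 0$)
$l{\left(Q \right)} = 0$
$-473 + \left(l{\left(8 \right)} + 45 \left(-1\right)\right) = -473 + \left(0 + 45 \left(-1\right)\right) = -473 + \left(0 - 45\right) = -473 - 45 = -518$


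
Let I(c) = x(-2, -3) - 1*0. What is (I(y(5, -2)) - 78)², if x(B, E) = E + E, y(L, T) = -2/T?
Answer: 7056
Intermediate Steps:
x(B, E) = 2*E
I(c) = -6 (I(c) = 2*(-3) - 1*0 = -6 + 0 = -6)
(I(y(5, -2)) - 78)² = (-6 - 78)² = (-84)² = 7056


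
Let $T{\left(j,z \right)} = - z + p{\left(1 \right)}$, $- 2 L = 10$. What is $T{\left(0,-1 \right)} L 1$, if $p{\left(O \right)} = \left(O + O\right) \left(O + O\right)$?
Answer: $-25$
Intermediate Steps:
$L = -5$ ($L = \left(- \frac{1}{2}\right) 10 = -5$)
$p{\left(O \right)} = 4 O^{2}$ ($p{\left(O \right)} = 2 O 2 O = 4 O^{2}$)
$T{\left(j,z \right)} = 4 - z$ ($T{\left(j,z \right)} = - z + 4 \cdot 1^{2} = - z + 4 \cdot 1 = - z + 4 = 4 - z$)
$T{\left(0,-1 \right)} L 1 = \left(4 - -1\right) \left(-5\right) 1 = \left(4 + 1\right) \left(-5\right) 1 = 5 \left(-5\right) 1 = \left(-25\right) 1 = -25$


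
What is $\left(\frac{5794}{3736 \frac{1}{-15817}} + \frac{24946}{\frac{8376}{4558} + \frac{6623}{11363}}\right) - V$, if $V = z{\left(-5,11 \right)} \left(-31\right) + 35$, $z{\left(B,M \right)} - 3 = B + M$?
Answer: $- \frac{1636894025557021}{117090089948} \approx -13980.0$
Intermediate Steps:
$z{\left(B,M \right)} = 3 + B + M$ ($z{\left(B,M \right)} = 3 + \left(B + M\right) = 3 + B + M$)
$V = -244$ ($V = \left(3 - 5 + 11\right) \left(-31\right) + 35 = 9 \left(-31\right) + 35 = -279 + 35 = -244$)
$\left(\frac{5794}{3736 \frac{1}{-15817}} + \frac{24946}{\frac{8376}{4558} + \frac{6623}{11363}}\right) - V = \left(\frac{5794}{3736 \frac{1}{-15817}} + \frac{24946}{\frac{8376}{4558} + \frac{6623}{11363}}\right) - -244 = \left(\frac{5794}{3736 \left(- \frac{1}{15817}\right)} + \frac{24946}{8376 \cdot \frac{1}{4558} + 6623 \cdot \frac{1}{11363}}\right) + 244 = \left(\frac{5794}{- \frac{3736}{15817}} + \frac{24946}{\frac{4188}{2279} + \frac{6623}{11363}}\right) + 244 = \left(5794 \left(- \frac{15817}{3736}\right) + \frac{24946}{\frac{62682061}{25896277}}\right) + 244 = \left(- \frac{45821849}{1868} + 24946 \cdot \frac{25896277}{62682061}\right) + 244 = \left(- \frac{45821849}{1868} + \frac{646008526042}{62682061}\right) + 244 = - \frac{1665464007504333}{117090089948} + 244 = - \frac{1636894025557021}{117090089948}$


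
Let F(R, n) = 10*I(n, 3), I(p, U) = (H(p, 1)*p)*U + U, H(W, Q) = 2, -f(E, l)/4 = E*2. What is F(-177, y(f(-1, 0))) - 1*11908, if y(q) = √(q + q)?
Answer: -11638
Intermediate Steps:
f(E, l) = -8*E (f(E, l) = -4*E*2 = -8*E)
I(p, U) = U + 2*U*p (I(p, U) = (2*p)*U + U = 2*U*p + U = U + 2*U*p)
y(q) = √2*√q (y(q) = √(2*q) = √2*√q)
F(R, n) = 30 + 60*n (F(R, n) = 10*(3*(1 + 2*n)) = 10*(3 + 6*n) = 30 + 60*n)
F(-177, y(f(-1, 0))) - 1*11908 = (30 + 60*(√2*√(-8*(-1)))) - 1*11908 = (30 + 60*(√2*√8)) - 11908 = (30 + 60*(√2*(2*√2))) - 11908 = (30 + 60*4) - 11908 = (30 + 240) - 11908 = 270 - 11908 = -11638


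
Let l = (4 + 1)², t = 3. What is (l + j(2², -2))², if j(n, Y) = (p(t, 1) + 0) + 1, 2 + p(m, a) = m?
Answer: 729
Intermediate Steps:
p(m, a) = -2 + m
l = 25 (l = 5² = 25)
j(n, Y) = 2 (j(n, Y) = ((-2 + 3) + 0) + 1 = (1 + 0) + 1 = 1 + 1 = 2)
(l + j(2², -2))² = (25 + 2)² = 27² = 729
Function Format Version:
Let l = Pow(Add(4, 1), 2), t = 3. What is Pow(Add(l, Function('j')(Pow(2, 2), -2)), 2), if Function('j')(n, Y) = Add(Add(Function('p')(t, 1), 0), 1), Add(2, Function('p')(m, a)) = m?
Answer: 729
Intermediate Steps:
Function('p')(m, a) = Add(-2, m)
l = 25 (l = Pow(5, 2) = 25)
Function('j')(n, Y) = 2 (Function('j')(n, Y) = Add(Add(Add(-2, 3), 0), 1) = Add(Add(1, 0), 1) = Add(1, 1) = 2)
Pow(Add(l, Function('j')(Pow(2, 2), -2)), 2) = Pow(Add(25, 2), 2) = Pow(27, 2) = 729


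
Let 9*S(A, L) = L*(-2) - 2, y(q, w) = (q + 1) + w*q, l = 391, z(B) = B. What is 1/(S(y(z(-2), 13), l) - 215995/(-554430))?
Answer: -332658/28848611 ≈ -0.011531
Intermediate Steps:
y(q, w) = 1 + q + q*w (y(q, w) = (1 + q) + q*w = 1 + q + q*w)
S(A, L) = -2/9 - 2*L/9 (S(A, L) = (L*(-2) - 2)/9 = (-2*L - 2)/9 = (-2 - 2*L)/9 = -2/9 - 2*L/9)
1/(S(y(z(-2), 13), l) - 215995/(-554430)) = 1/((-2/9 - 2/9*391) - 215995/(-554430)) = 1/((-2/9 - 782/9) - 215995*(-1/554430)) = 1/(-784/9 + 43199/110886) = 1/(-28848611/332658) = -332658/28848611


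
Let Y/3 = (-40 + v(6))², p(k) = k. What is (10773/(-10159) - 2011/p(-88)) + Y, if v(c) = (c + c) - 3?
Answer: 2596860661/893992 ≈ 2904.8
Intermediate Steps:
v(c) = -3 + 2*c (v(c) = 2*c - 3 = -3 + 2*c)
Y = 2883 (Y = 3*(-40 + (-3 + 2*6))² = 3*(-40 + (-3 + 12))² = 3*(-40 + 9)² = 3*(-31)² = 3*961 = 2883)
(10773/(-10159) - 2011/p(-88)) + Y = (10773/(-10159) - 2011/(-88)) + 2883 = (10773*(-1/10159) - 2011*(-1/88)) + 2883 = (-10773/10159 + 2011/88) + 2883 = 19481725/893992 + 2883 = 2596860661/893992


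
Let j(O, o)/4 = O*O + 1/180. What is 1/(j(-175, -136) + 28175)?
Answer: 45/6780376 ≈ 6.6368e-6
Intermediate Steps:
j(O, o) = 1/45 + 4*O**2 (j(O, o) = 4*(O*O + 1/180) = 4*(O**2 + 1/180) = 4*(1/180 + O**2) = 1/45 + 4*O**2)
1/(j(-175, -136) + 28175) = 1/((1/45 + 4*(-175)**2) + 28175) = 1/((1/45 + 4*30625) + 28175) = 1/((1/45 + 122500) + 28175) = 1/(5512501/45 + 28175) = 1/(6780376/45) = 45/6780376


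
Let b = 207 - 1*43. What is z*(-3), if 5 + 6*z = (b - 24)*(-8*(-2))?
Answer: -2235/2 ≈ -1117.5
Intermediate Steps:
b = 164 (b = 207 - 43 = 164)
z = 745/2 (z = -⅚ + ((164 - 24)*(-8*(-2)))/6 = -⅚ + (140*16)/6 = -⅚ + (⅙)*2240 = -⅚ + 1120/3 = 745/2 ≈ 372.50)
z*(-3) = (745/2)*(-3) = -2235/2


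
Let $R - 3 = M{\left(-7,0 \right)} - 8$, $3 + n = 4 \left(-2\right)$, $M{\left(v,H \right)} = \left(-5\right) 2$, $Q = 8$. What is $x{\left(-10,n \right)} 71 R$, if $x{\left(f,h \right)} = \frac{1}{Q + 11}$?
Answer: $- \frac{1065}{19} \approx -56.053$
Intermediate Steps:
$M{\left(v,H \right)} = -10$
$n = -11$ ($n = -3 + 4 \left(-2\right) = -3 - 8 = -11$)
$R = -15$ ($R = 3 - 18 = -15$)
$x{\left(f,h \right)} = \frac{1}{19}$ ($x{\left(f,h \right)} = \frac{1}{8 + 11} = \frac{1}{19}$)
$x{\left(-10,n \right)} 71 R = \frac{1}{19} \cdot 71 \left(-15\right) = \frac{71}{19} \left(-15\right) = - \frac{1065}{19}$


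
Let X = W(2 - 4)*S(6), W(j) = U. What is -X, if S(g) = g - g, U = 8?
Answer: 0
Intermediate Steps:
W(j) = 8
S(g) = 0
X = 0 (X = 8*0 = 0)
-X = -1*0 = 0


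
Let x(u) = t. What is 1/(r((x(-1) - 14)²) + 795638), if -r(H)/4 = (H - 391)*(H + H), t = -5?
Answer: 1/882278 ≈ 1.1334e-6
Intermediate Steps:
x(u) = -5
r(H) = -8*H*(-391 + H) (r(H) = -4*(H - 391)*(H + H) = -4*(-391 + H)*2*H = -8*H*(-391 + H))
1/(r((x(-1) - 14)²) + 795638) = 1/(8*(-5 - 14)²*(391 - (-5 - 14)²) + 795638) = 1/(8*(-19)²*(391 - 1*(-19)²) + 795638) = 1/(8*361*(391 - 1*361) + 795638) = 1/(8*361*(391 - 361) + 795638) = 1/(8*361*30 + 795638) = 1/(86640 + 795638) = 1/882278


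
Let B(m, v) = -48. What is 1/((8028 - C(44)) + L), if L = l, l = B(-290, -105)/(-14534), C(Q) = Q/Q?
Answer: 7267/58332233 ≈ 0.00012458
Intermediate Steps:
C(Q) = 1
l = 24/7267 (l = -48/(-14534) = -48*(-1/14534) = 24/7267 ≈ 0.0033026)
L = 24/7267 ≈ 0.0033026
1/((8028 - C(44)) + L) = 1/((8028 - 1*1) + 24/7267) = 1/((8028 - 1) + 24/7267) = 1/(8027 + 24/7267) = 1/(58332233/7267) = 7267/58332233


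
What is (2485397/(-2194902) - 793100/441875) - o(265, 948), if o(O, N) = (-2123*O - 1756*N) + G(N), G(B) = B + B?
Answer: 12333362379188561/5542127550 ≈ 2.2254e+6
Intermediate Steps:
G(B) = 2*B
o(O, N) = -2123*O - 1754*N (o(O, N) = (-2123*O - 1756*N) + 2*N = -2123*O - 1754*N)
(2485397/(-2194902) - 793100/441875) - o(265, 948) = (2485397/(-2194902) - 793100/441875) - (-2123*265 - 1754*948) = (2485397*(-1/2194902) - 793100*1/441875) - (-562595 - 1662792) = (-2485397/2194902 - 4532/2525) - 1*(-2225387) = -16222923289/5542127550 + 2225387 = 12333362379188561/5542127550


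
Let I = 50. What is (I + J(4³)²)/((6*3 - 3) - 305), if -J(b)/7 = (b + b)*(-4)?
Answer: -6422553/145 ≈ -44294.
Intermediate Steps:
J(b) = 56*b (J(b) = -7*(b + b)*(-4) = -7*2*b*(-4) = -(-56)*b = 56*b)
(I + J(4³)²)/((6*3 - 3) - 305) = (50 + (56*4³)²)/((6*3 - 3) - 305) = (50 + (56*64)²)/((18 - 3) - 305) = (50 + 3584²)/(15 - 305) = (50 + 12845056)/(-290) = 12845106*(-1/290) = -6422553/145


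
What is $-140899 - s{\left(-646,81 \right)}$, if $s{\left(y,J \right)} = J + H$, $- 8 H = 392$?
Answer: $-140931$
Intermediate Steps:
$H = -49$ ($H = \left(- \frac{1}{8}\right) 392 = -49$)
$s{\left(y,J \right)} = -49 + J$ ($s{\left(y,J \right)} = J - 49 = -49 + J$)
$-140899 - s{\left(-646,81 \right)} = -140899 - \left(-49 + 81\right) = -140899 - 32 = -140931$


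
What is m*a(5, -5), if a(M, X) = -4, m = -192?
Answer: 768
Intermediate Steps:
m*a(5, -5) = -192*(-4) = 768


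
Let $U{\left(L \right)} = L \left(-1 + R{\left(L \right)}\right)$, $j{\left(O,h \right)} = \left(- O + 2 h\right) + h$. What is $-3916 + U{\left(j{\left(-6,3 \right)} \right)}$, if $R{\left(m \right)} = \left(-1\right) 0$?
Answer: $-3931$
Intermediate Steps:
$R{\left(m \right)} = 0$
$j{\left(O,h \right)} = - O + 3 h$
$U{\left(L \right)} = - L$ ($U{\left(L \right)} = L \left(-1 + 0\right) = L \left(-1\right) = - L$)
$-3916 + U{\left(j{\left(-6,3 \right)} \right)} = -3916 - \left(\left(-1\right) \left(-6\right) + 3 \cdot 3\right) = -3916 - \left(6 + 9\right) = -3916 - 15 = -3931$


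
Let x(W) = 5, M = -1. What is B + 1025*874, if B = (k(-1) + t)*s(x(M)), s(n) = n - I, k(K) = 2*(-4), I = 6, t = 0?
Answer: 895858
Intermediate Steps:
k(K) = -8
s(n) = -6 + n (s(n) = n - 1*6 = n - 6 = -6 + n)
B = 8 (B = (-8 + 0)*(-6 + 5) = -8*(-1) = 8)
B + 1025*874 = 8 + 1025*874 = 8 + 895850 = 895858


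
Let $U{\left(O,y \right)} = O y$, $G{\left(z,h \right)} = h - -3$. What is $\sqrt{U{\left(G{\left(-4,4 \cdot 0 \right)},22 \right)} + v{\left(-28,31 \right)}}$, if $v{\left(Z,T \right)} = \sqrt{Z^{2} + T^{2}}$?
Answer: $\sqrt{66 + \sqrt{1745}} \approx 10.381$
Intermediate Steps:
$G{\left(z,h \right)} = 3 + h$ ($G{\left(z,h \right)} = h + 3 = 3 + h$)
$v{\left(Z,T \right)} = \sqrt{T^{2} + Z^{2}}$
$\sqrt{U{\left(G{\left(-4,4 \cdot 0 \right)},22 \right)} + v{\left(-28,31 \right)}} = \sqrt{\left(3 + 4 \cdot 0\right) 22 + \sqrt{31^{2} + \left(-28\right)^{2}}} = \sqrt{\left(3 + 0\right) 22 + \sqrt{961 + 784}} = \sqrt{3 \cdot 22 + \sqrt{1745}} = \sqrt{66 + \sqrt{1745}}$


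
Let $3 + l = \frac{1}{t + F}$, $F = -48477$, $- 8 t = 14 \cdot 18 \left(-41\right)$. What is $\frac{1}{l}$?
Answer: $- \frac{94371}{283115} \approx -0.33333$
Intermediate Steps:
$t = \frac{2583}{2}$ ($t = - \frac{14 \cdot 18 \left(-41\right)}{8} = - \frac{252 \left(-41\right)}{8} = \left(- \frac{1}{8}\right) \left(-10332\right) = \frac{2583}{2} \approx 1291.5$)
$l = - \frac{283115}{94371}$ ($l = -3 + \frac{1}{\frac{2583}{2} - 48477} = -3 + \frac{1}{- \frac{94371}{2}} = -3 - \frac{2}{94371} = - \frac{283115}{94371} \approx -3.0$)
$\frac{1}{l} = \frac{1}{- \frac{283115}{94371}} = - \frac{94371}{283115}$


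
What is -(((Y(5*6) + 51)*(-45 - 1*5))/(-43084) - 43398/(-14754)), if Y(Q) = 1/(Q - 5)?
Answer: -79475485/26485889 ≈ -3.0007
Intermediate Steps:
Y(Q) = 1/(-5 + Q)
-(((Y(5*6) + 51)*(-45 - 1*5))/(-43084) - 43398/(-14754)) = -(((1/(-5 + 5*6) + 51)*(-45 - 1*5))/(-43084) - 43398/(-14754)) = -(((1/(-5 + 30) + 51)*(-45 - 5))*(-1/43084) - 43398*(-1/14754)) = -(((1/25 + 51)*(-50))*(-1/43084) + 7233/2459) = -(((1276/25)*(-50))*(-1/43084) + 7233/2459) = -(-2552*(-1/43084) + 7233/2459) = -(638/10771 + 7233/2459) = -1*79475485/26485889 = -79475485/26485889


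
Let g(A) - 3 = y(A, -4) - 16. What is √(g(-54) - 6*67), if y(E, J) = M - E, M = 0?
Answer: 19*I ≈ 19.0*I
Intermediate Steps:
y(E, J) = -E (y(E, J) = 0 - E = -E)
g(A) = -13 - A (g(A) = 3 + (-A - 16) = 3 + (-16 - A) = -13 - A)
√(g(-54) - 6*67) = √((-13 - 1*(-54)) - 6*67) = √((-13 + 54) - 402) = √(41 - 402) = √(-361) = 19*I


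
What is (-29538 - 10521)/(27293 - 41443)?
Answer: 40059/14150 ≈ 2.8310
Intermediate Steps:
(-29538 - 10521)/(27293 - 41443) = -40059/(-14150) = -40059*(-1/14150) = 40059/14150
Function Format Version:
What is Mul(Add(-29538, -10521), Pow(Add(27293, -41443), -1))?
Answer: Rational(40059, 14150) ≈ 2.8310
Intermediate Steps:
Mul(Add(-29538, -10521), Pow(Add(27293, -41443), -1)) = Mul(-40059, Pow(-14150, -1)) = Mul(-40059, Rational(-1, 14150)) = Rational(40059, 14150)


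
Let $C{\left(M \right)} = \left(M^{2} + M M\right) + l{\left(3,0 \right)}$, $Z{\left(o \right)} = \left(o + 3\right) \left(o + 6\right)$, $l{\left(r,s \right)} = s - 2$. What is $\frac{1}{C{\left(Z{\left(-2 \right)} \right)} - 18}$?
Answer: $\frac{1}{12} \approx 0.083333$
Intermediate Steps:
$l{\left(r,s \right)} = -2 + s$
$Z{\left(o \right)} = \left(3 + o\right) \left(6 + o\right)$
$C{\left(M \right)} = -2 + 2 M^{2}$ ($C{\left(M \right)} = \left(M^{2} + M M\right) + \left(-2 + 0\right) = \left(M^{2} + M^{2}\right) - 2 = 2 M^{2} - 2 = -2 + 2 M^{2}$)
$\frac{1}{C{\left(Z{\left(-2 \right)} \right)} - 18} = \frac{1}{\left(-2 + 2 \left(18 + \left(-2\right)^{2} + 9 \left(-2\right)\right)^{2}\right) - 18} = \frac{1}{\left(-2 + 2 \left(18 + 4 - 18\right)^{2}\right) - 18} = \frac{1}{\left(-2 + 2 \cdot 4^{2}\right) - 18} = \frac{1}{\left(-2 + 2 \cdot 16\right) - 18} = \frac{1}{\left(-2 + 32\right) - 18} = \frac{1}{30 - 18} = \frac{1}{12}$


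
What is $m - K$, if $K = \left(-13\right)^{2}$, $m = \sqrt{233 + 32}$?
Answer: $-169 + \sqrt{265} \approx -152.72$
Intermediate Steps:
$m = \sqrt{265} \approx 16.279$
$K = 169$
$m - K = \sqrt{265} - 169 = -169 + \sqrt{265}$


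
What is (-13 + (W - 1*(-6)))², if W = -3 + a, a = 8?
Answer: 4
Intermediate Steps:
W = 5 (W = -3 + 8 = 5)
(-13 + (W - 1*(-6)))² = (-13 + (5 - 1*(-6)))² = (-13 + (5 + 6))² = (-13 + 11)² = (-2)² = 4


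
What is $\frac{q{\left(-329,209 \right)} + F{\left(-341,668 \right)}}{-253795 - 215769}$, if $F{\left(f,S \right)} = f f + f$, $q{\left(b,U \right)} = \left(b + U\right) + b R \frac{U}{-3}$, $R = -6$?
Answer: $\frac{10851}{234782} \approx 0.046217$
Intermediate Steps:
$q{\left(b,U \right)} = U + b + 2 U b$ ($q{\left(b,U \right)} = \left(b + U\right) + b \left(-6\right) \frac{U}{-3} = \left(U + b\right) + - 6 b U \left(- \frac{1}{3}\right) = \left(U + b\right) + - 6 b \left(- \frac{U}{3}\right) = \left(U + b\right) + 2 U b = U + b + 2 U b$)
$F{\left(f,S \right)} = f + f^{2}$ ($F{\left(f,S \right)} = f^{2} + f = f + f^{2}$)
$\frac{q{\left(-329,209 \right)} + F{\left(-341,668 \right)}}{-253795 - 215769} = \frac{\left(209 - 329 + 2 \cdot 209 \left(-329\right)\right) - 341 \left(1 - 341\right)}{-253795 - 215769} = \frac{\left(209 - 329 - 137522\right) - -115940}{-469564} = \left(-137642 + 115940\right) \left(- \frac{1}{469564}\right) = \left(-21702\right) \left(- \frac{1}{469564}\right) = \frac{10851}{234782}$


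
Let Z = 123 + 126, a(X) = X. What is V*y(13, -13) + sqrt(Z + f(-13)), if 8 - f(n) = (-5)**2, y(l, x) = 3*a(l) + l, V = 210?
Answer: 10920 + 2*sqrt(58) ≈ 10935.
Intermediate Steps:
y(l, x) = 4*l (y(l, x) = 3*l + l = 4*l)
f(n) = -17 (f(n) = 8 - 1*(-5)**2 = 8 - 1*25 = 8 - 25 = -17)
Z = 249
V*y(13, -13) + sqrt(Z + f(-13)) = 210*(4*13) + sqrt(249 - 17) = 210*52 + sqrt(232) = 10920 + 2*sqrt(58)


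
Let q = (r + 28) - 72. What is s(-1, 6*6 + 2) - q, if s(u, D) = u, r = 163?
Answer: -120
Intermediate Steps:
q = 119 (q = (163 + 28) - 72 = 191 - 72 = 119)
s(-1, 6*6 + 2) - q = -1 - 1*119 = -1 - 119 = -120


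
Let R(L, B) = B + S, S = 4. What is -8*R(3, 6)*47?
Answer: -3760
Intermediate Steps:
R(L, B) = 4 + B (R(L, B) = B + 4 = 4 + B)
-8*R(3, 6)*47 = -8*(4 + 6)*47 = -8*10*47 = -80*47 = -3760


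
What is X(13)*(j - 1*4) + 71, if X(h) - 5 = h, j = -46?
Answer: -829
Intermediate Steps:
X(h) = 5 + h
X(13)*(j - 1*4) + 71 = (5 + 13)*(-46 - 1*4) + 71 = 18*(-46 - 4) + 71 = 18*(-50) + 71 = -900 + 71 = -829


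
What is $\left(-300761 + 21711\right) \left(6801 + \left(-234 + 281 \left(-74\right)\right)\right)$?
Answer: $3970044350$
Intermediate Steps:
$\left(-300761 + 21711\right) \left(6801 + \left(-234 + 281 \left(-74\right)\right)\right) = - 279050 \left(6801 - 21028\right) = \left(-279050\right) \left(-14227\right) = 3970044350$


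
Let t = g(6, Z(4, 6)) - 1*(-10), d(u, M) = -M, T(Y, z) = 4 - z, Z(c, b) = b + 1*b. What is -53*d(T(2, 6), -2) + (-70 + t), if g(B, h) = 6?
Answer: -160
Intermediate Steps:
Z(c, b) = 2*b (Z(c, b) = b + b = 2*b)
t = 16 (t = 6 - 1*(-10) = 6 + 10 = 16)
-53*d(T(2, 6), -2) + (-70 + t) = -(-53)*(-2) + (-70 + 16) = -53*2 - 54 = -106 - 54 = -160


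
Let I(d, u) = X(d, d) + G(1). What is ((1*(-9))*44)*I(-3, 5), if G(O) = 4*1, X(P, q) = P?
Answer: -396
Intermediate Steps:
G(O) = 4
I(d, u) = 4 + d (I(d, u) = d + 4 = 4 + d)
((1*(-9))*44)*I(-3, 5) = ((1*(-9))*44)*(4 - 3) = -9*44*1 = -396*1 = -396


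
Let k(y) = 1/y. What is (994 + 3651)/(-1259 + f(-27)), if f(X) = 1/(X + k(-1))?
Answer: -130060/35253 ≈ -3.6893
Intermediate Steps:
f(X) = 1/(-1 + X) (f(X) = 1/(X + 1/(-1)) = 1/(X - 1) = 1/(-1 + X))
(994 + 3651)/(-1259 + f(-27)) = (994 + 3651)/(-1259 + 1/(-1 - 27)) = 4645/(-1259 + 1/(-28)) = 4645/(-1259 - 1/28) = 4645/(-35253/28) = 4645*(-28/35253) = -130060/35253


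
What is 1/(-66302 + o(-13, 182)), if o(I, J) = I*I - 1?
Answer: -1/66134 ≈ -1.5121e-5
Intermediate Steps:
o(I, J) = -1 + I² (o(I, J) = I² - 1 = -1 + I²)
1/(-66302 + o(-13, 182)) = 1/(-66302 + (-1 + (-13)²)) = 1/(-66302 + (-1 + 169)) = 1/(-66302 + 168) = 1/(-66134) = -1/66134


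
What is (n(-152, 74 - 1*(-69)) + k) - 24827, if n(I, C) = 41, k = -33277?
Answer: -58063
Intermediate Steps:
(n(-152, 74 - 1*(-69)) + k) - 24827 = (41 - 33277) - 24827 = -33236 - 24827 = -58063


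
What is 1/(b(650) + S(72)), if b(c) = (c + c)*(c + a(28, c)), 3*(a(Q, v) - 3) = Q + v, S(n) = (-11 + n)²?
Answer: 1/1146421 ≈ 8.7228e-7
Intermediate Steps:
a(Q, v) = 3 + Q/3 + v/3 (a(Q, v) = 3 + (Q + v)/3 = 3 + (Q/3 + v/3) = 3 + Q/3 + v/3)
b(c) = 2*c*(37/3 + 4*c/3) (b(c) = (c + c)*(c + (3 + (⅓)*28 + c/3)) = (2*c)*(c + (3 + 28/3 + c/3)) = (2*c)*(c + (37/3 + c/3)) = (2*c)*(37/3 + 4*c/3) = 2*c*(37/3 + 4*c/3))
1/(b(650) + S(72)) = 1/((⅔)*650*(37 + 4*650) + (-11 + 72)²) = 1/((⅔)*650*(37 + 2600) + 61²) = 1/((⅔)*650*2637 + 3721) = 1/(1142700 + 3721) = 1/1146421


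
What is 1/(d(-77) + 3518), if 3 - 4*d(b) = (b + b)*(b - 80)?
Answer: -4/10103 ≈ -0.00039592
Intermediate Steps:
d(b) = 3/4 - b*(-80 + b)/2 (d(b) = 3/4 - (b + b)*(b - 80)/4 = 3/4 - 2*b*(-80 + b)/4 = 3/4 - b*(-80 + b)/2)
1/(d(-77) + 3518) = 1/((3/4 + 40*(-77) - 1/2*(-77)**2) + 3518) = 1/((3/4 - 3080 - 1/2*5929) + 3518) = 1/((3/4 - 3080 - 5929/2) + 3518) = 1/(-24175/4 + 3518) = 1/(-10103/4) = -4/10103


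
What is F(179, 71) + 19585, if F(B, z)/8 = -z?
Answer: 19017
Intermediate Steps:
F(B, z) = -8*z (F(B, z) = 8*(-z) = -8*z)
F(179, 71) + 19585 = -8*71 + 19585 = -568 + 19585 = 19017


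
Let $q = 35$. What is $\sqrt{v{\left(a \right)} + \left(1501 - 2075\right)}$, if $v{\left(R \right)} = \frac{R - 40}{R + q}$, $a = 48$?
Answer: $\frac{i \sqrt{3953622}}{83} \approx 23.956 i$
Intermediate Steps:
$v{\left(R \right)} = \frac{-40 + R}{35 + R}$ ($v{\left(R \right)} = \frac{R - 40}{R + 35} = \frac{-40 + R}{35 + R}$)
$\sqrt{v{\left(a \right)} + \left(1501 - 2075\right)} = \sqrt{\frac{-40 + 48}{35 + 48} + \left(1501 - 2075\right)} = \sqrt{\frac{1}{83} \cdot 8 - 574} = \sqrt{\frac{8}{83} - 574} = \sqrt{- \frac{47634}{83}} = \frac{i \sqrt{3953622}}{83}$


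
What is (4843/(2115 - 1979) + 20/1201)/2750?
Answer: 5819163/449174000 ≈ 0.012955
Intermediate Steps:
(4843/(2115 - 1979) + 20/1201)/2750 = (4843/136 + 20*(1/1201))*(1/2750) = (4843*(1/136) + 20/1201)*(1/2750) = (4843/136 + 20/1201)*(1/2750) = (5819163/163336)*(1/2750) = 5819163/449174000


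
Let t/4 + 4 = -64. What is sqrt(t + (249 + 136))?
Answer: sqrt(113) ≈ 10.630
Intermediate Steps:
t = -272 (t = -16 + 4*(-64) = -16 - 256 = -272)
sqrt(t + (249 + 136)) = sqrt(-272 + (249 + 136)) = sqrt(-272 + 385) = sqrt(113)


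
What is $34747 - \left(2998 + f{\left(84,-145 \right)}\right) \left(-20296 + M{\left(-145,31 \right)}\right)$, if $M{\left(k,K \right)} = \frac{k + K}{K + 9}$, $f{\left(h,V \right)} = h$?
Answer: $\frac{625958027}{10} \approx 6.2596 \cdot 10^{7}$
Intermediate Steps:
$M{\left(k,K \right)} = \frac{K + k}{9 + K}$
$34747 - \left(2998 + f{\left(84,-145 \right)}\right) \left(-20296 + M{\left(-145,31 \right)}\right) = 34747 - \left(2998 + 84\right) \left(-20296 + \frac{31 - 145}{9 + 31}\right) = 34747 - 3082 \left(-20296 + \frac{1}{40} \left(-114\right)\right) = 34747 - 3082 \left(-20296 - \frac{57}{20}\right) = 34747 - 3082 \left(- \frac{405977}{20}\right) = 34747 - - \frac{625610557}{10} = 34747 + \frac{625610557}{10} = \frac{625958027}{10}$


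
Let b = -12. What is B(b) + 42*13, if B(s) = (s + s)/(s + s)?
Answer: 547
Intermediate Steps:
B(s) = 1 (B(s) = (2*s)/((2*s)) = (1/(2*s))*(2*s) = 1)
B(b) + 42*13 = 1 + 42*13 = 1 + 546 = 547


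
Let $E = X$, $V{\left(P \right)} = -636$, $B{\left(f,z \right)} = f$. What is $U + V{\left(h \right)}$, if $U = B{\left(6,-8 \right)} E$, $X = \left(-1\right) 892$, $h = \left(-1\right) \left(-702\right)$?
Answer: $-5988$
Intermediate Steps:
$h = 702$
$X = -892$
$E = -892$
$U = -5352$ ($U = 6 \left(-892\right) = -5352$)
$U + V{\left(h \right)} = -5352 - 636 = -5988$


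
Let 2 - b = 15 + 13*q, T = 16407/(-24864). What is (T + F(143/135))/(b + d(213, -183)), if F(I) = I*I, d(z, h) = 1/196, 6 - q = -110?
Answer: -488661509/1608211179000 ≈ -0.00030385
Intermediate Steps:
q = 116 (q = 6 - 1*(-110) = 6 + 110 = 116)
d(z, h) = 1/196
T = -5469/8288 (T = 16407*(-1/24864) = -5469/8288 ≈ -0.65987)
F(I) = I²
b = -1521 (b = 2 - (15 + 13*116) = 2 - (15 + 1508) = 2 - 1*1523 = 2 - 1523 = -1521)
(T + F(143/135))/(b + d(213, -183)) = (-5469/8288 + (143/135)²)/(-1521 + 1/196) = (-5469/8288 + (143*(1/135))²)/(-298115/196) = (-5469/8288 + (143/135)²)*(-196/298115) = (-5469/8288 + 20449/18225)*(-196/298115) = (69808787/151048800)*(-196/298115) = -488661509/1608211179000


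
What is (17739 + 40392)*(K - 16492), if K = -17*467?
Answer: -1420198461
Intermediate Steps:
K = -7939
(17739 + 40392)*(K - 16492) = (17739 + 40392)*(-7939 - 16492) = 58131*(-24431) = -1420198461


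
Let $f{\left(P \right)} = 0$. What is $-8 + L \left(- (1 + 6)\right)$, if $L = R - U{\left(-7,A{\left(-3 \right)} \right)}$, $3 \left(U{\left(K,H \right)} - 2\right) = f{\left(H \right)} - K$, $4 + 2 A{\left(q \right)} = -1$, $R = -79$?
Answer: $\frac{1726}{3} \approx 575.33$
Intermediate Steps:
$A{\left(q \right)} = - \frac{5}{2}$ ($A{\left(q \right)} = -2 + \frac{1}{2} \left(-1\right) = -2 - \frac{1}{2} = - \frac{5}{2}$)
$U{\left(K,H \right)} = 2 - \frac{K}{3}$ ($U{\left(K,H \right)} = 2 + \frac{0 - K}{3} = 2 + \frac{\left(-1\right) K}{3} = 2 - \frac{K}{3}$)
$L = - \frac{250}{3}$ ($L = -79 - \left(2 - - \frac{7}{3}\right) = -79 - \left(2 + \frac{7}{3}\right) = -79 - \frac{13}{3} = - \frac{250}{3} \approx -83.333$)
$-8 + L \left(- (1 + 6)\right) = -8 - \frac{250 \left(- (1 + 6)\right)}{3} = -8 - \frac{250 \left(\left(-1\right) 7\right)}{3} = -8 - - \frac{1750}{3} = -8 + \frac{1750}{3} = \frac{1726}{3}$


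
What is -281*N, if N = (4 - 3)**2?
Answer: -281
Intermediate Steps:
N = 1 (N = 1**2 = 1)
-281*N = -281*1 = -281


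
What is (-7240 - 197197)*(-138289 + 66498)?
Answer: 14676736667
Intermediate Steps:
(-7240 - 197197)*(-138289 + 66498) = -204437*(-71791) = 14676736667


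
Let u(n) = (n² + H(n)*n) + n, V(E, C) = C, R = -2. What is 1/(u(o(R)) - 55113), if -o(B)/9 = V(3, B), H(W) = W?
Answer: -1/54447 ≈ -1.8366e-5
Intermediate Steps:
o(B) = -9*B
u(n) = n + 2*n² (u(n) = (n² + n*n) + n = (n² + n²) + n = 2*n² + n = n + 2*n²)
1/(u(o(R)) - 55113) = 1/((-9*(-2))*(1 + 2*(-9*(-2))) - 55113) = 1/(18*(1 + 2*18) - 55113) = 1/(18*(1 + 36) - 55113) = 1/(18*37 - 55113) = 1/(666 - 55113) = 1/(-54447) = -1/54447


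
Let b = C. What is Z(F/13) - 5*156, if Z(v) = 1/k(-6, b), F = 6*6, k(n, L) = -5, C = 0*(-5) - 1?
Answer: -3901/5 ≈ -780.20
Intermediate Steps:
C = -1 (C = 0 - 1 = -1)
b = -1
F = 36
Z(v) = -1/5 (Z(v) = 1/(-5) = -1/5)
Z(F/13) - 5*156 = -1/5 - 5*156 = -1/5 - 1*780 = -1/5 - 780 = -3901/5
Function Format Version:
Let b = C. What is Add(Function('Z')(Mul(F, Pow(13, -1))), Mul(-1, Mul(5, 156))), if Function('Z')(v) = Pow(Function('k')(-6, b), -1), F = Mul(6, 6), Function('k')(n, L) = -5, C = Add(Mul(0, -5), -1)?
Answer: Rational(-3901, 5) ≈ -780.20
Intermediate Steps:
C = -1 (C = Add(0, -1) = -1)
b = -1
F = 36
Function('Z')(v) = Rational(-1, 5) (Function('Z')(v) = Pow(-5, -1) = Rational(-1, 5))
Add(Function('Z')(Mul(F, Pow(13, -1))), Mul(-1, Mul(5, 156))) = Add(Rational(-1, 5), Mul(-1, Mul(5, 156))) = Add(Rational(-1, 5), Mul(-1, 780)) = Add(Rational(-1, 5), -780) = Rational(-3901, 5)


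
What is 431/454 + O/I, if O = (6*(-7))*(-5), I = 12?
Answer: 4188/227 ≈ 18.449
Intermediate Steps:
O = 210 (O = -42*(-5) = 210)
431/454 + O/I = 431/454 + 210/12 = 431*(1/454) + 210*(1/12) = 431/454 + 35/2 = 4188/227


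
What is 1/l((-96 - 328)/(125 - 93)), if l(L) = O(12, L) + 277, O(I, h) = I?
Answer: 1/289 ≈ 0.0034602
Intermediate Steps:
l(L) = 289 (l(L) = 12 + 277 = 289)
1/l((-96 - 328)/(125 - 93)) = 1/289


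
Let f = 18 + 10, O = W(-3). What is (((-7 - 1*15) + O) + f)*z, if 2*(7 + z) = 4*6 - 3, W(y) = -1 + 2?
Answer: 49/2 ≈ 24.500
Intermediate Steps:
W(y) = 1
O = 1
f = 28
z = 7/2 (z = -7 + (4*6 - 3)/2 = -7 + (24 - 3)/2 = -7 + (1/2)*21 = -7 + 21/2 = 7/2 ≈ 3.5000)
(((-7 - 1*15) + O) + f)*z = (((-7 - 1*15) + 1) + 28)*(7/2) = (((-7 - 15) + 1) + 28)*(7/2) = ((-22 + 1) + 28)*(7/2) = (-21 + 28)*(7/2) = 7*(7/2) = 49/2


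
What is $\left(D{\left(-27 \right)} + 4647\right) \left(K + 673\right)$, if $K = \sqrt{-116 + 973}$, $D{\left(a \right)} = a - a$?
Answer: $3127431 + 4647 \sqrt{857} \approx 3.2635 \cdot 10^{6}$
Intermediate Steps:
$D{\left(a \right)} = 0$
$K = \sqrt{857} \approx 29.275$
$\left(D{\left(-27 \right)} + 4647\right) \left(K + 673\right) = \left(0 + 4647\right) \left(\sqrt{857} + 673\right) = 4647 \left(673 + \sqrt{857}\right) = 3127431 + 4647 \sqrt{857}$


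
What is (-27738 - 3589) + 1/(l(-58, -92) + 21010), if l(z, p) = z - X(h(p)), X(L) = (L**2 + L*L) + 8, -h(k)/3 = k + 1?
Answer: -4013427279/128114 ≈ -31327.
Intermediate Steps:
h(k) = -3 - 3*k (h(k) = -3*(k + 1) = -3*(1 + k) = -3 - 3*k)
X(L) = 8 + 2*L**2 (X(L) = (L**2 + L**2) + 8 = 2*L**2 + 8 = 8 + 2*L**2)
l(z, p) = -8 + z - 2*(-3 - 3*p)**2 (l(z, p) = z - (8 + 2*(-3 - 3*p)**2) = z + (-8 - 2*(-3 - 3*p)**2) = -8 + z - 2*(-3 - 3*p)**2)
(-27738 - 3589) + 1/(l(-58, -92) + 21010) = (-27738 - 3589) + 1/((-8 - 58 - 18*(1 - 92)**2) + 21010) = -31327 + 1/((-8 - 58 - 18*(-91)**2) + 21010) = -31327 + 1/((-8 - 58 - 18*8281) + 21010) = -31327 + 1/((-8 - 58 - 149058) + 21010) = -31327 + 1/(-149124 + 21010) = -31327 + 1/(-128114) = -31327 - 1/128114 = -4013427279/128114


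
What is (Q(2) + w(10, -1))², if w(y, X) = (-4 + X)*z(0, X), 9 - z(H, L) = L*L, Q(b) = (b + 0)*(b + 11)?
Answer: 196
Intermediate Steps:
Q(b) = b*(11 + b)
z(H, L) = 9 - L² (z(H, L) = 9 - L*L = 9 - L²)
w(y, X) = (-4 + X)*(9 - X²)
(Q(2) + w(10, -1))² = (2*(11 + 2) - (-9 + (-1)²)*(-4 - 1))² = (2*13 - 1*(-9 + 1)*(-5))² = (26 - 1*(-8)*(-5))² = (26 - 40)² = (-14)² = 196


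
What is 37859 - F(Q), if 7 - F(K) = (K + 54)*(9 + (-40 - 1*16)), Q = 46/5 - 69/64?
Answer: 11178327/320 ≈ 34932.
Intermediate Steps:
Q = 2599/320 (Q = 46*(1/5) - 69*1/64 = 46/5 - 69/64 = 2599/320 ≈ 8.1219)
F(K) = 2545 + 47*K (F(K) = 7 - (K + 54)*(9 + (-40 - 1*16)) = 7 - (54 + K)*(9 + (-40 - 16)) = 7 - (54 + K)*(9 - 56) = 7 - (54 + K)*(-47) = 7 - (-2538 - 47*K) = 7 + (2538 + 47*K) = 2545 + 47*K)
37859 - F(Q) = 37859 - (2545 + 47*(2599/320)) = 37859 - (2545 + 122153/320) = 37859 - 1*936553/320 = 37859 - 936553/320 = 11178327/320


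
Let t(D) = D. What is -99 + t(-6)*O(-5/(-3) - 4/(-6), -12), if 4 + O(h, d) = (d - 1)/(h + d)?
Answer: -2409/29 ≈ -83.069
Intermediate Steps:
O(h, d) = -4 + (-1 + d)/(d + h) (O(h, d) = -4 + (d - 1)/(h + d) = -4 + (-1 + d)/(d + h))
-99 + t(-6)*O(-5/(-3) - 4/(-6), -12) = -99 - 6*(-1 - 4*(-5/(-3) - 4/(-6)) - 3*(-12))/(-12 + (-5/(-3) - 4/(-6))) = -99 - 6*(-1 - 4*(-5*(-1/3) - 4*(-1/6)) + 36)/(-12 + (-5*(-1/3) - 4*(-1/6))) = -99 - 6*(-1 - 4*(5/3 + 2/3) + 36)/(-12 + (5/3 + 2/3)) = -99 - 6*(-1 - 4*7/3 + 36)/(-12 + 7/3) = -99 - 6*(-1 - 28/3 + 36)/(-29/3) = -99 - (-18)*77/(29*3) = -99 - 6*(-77/29) = -99 + 462/29 = -2409/29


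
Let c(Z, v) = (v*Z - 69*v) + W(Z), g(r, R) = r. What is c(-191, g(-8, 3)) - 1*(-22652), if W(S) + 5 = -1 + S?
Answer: 24535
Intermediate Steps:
W(S) = -6 + S (W(S) = -5 + (-1 + S) = -6 + S)
c(Z, v) = -6 + Z - 69*v + Z*v (c(Z, v) = (v*Z - 69*v) + (-6 + Z) = (Z*v - 69*v) + (-6 + Z) = (-69*v + Z*v) + (-6 + Z) = -6 + Z - 69*v + Z*v)
c(-191, g(-8, 3)) - 1*(-22652) = (-6 - 191 - 69*(-8) - 191*(-8)) - 1*(-22652) = (-6 - 191 + 552 + 1528) + 22652 = 1883 + 22652 = 24535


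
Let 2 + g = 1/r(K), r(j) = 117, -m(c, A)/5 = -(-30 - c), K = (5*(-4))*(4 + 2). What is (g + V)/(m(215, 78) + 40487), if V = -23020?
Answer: -2693573/4593654 ≈ -0.58637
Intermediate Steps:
K = -120 (K = -20*6 = -120)
m(c, A) = -150 - 5*c (m(c, A) = -(-5)*(-30 - c) = -5*(30 + c) = -150 - 5*c)
g = -233/117 (g = -2 + 1/117 = -233/117 ≈ -1.9915)
(g + V)/(m(215, 78) + 40487) = (-233/117 - 23020)/((-150 - 5*215) + 40487) = -2693573/(117*((-150 - 1075) + 40487)) = -2693573/(117*(-1225 + 40487)) = -2693573/117/39262 = -2693573/117*1/39262 = -2693573/4593654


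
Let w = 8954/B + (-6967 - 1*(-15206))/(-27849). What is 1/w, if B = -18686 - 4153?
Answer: -212014437/145843489 ≈ -1.4537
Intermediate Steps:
B = -22839
w = -145843489/212014437 (w = 8954/(-22839) + (-6967 - 1*(-15206))/(-27849) = 8954*(-1/22839) + (-6967 + 15206)*(-1/27849) = -8954/22839 + 8239*(-1/27849) = -8954/22839 - 8239/27849 = -145843489/212014437 ≈ -0.68789)
1/w = 1/(-145843489/212014437) = -212014437/145843489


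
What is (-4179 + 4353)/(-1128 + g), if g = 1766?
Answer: 3/11 ≈ 0.27273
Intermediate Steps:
(-4179 + 4353)/(-1128 + g) = (-4179 + 4353)/(-1128 + 1766) = 174/638 = 174*(1/638) = 3/11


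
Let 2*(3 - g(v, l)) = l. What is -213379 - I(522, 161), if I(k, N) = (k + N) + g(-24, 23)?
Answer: -428107/2 ≈ -2.1405e+5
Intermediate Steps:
g(v, l) = 3 - l/2
I(k, N) = -17/2 + N + k (I(k, N) = (k + N) + (3 - ½*23) = (N + k) + (3 - 23/2) = (N + k) - 17/2 = -17/2 + N + k)
-213379 - I(522, 161) = -213379 - (-17/2 + 161 + 522) = -213379 - 1*1349/2 = -213379 - 1349/2 = -428107/2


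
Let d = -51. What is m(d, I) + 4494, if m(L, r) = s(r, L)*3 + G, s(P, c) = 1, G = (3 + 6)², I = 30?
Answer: 4578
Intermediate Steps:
G = 81 (G = 9² = 81)
m(L, r) = 84 (m(L, r) = 1*3 + 81 = 3 + 81 = 84)
m(d, I) + 4494 = 84 + 4494 = 4578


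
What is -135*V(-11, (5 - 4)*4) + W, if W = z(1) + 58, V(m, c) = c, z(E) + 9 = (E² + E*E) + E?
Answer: -488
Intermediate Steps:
z(E) = -9 + E + 2*E² (z(E) = -9 + ((E² + E*E) + E) = -9 + ((E² + E²) + E) = -9 + (2*E² + E) = -9 + (E + 2*E²) = -9 + E + 2*E²)
W = 52 (W = (-9 + 1 + 2*1²) + 58 = (-9 + 1 + 2*1) + 58 = (-9 + 1 + 2) + 58 = -6 + 58 = 52)
-135*V(-11, (5 - 4)*4) + W = -135*(5 - 4)*4 + 52 = -135*4 + 52 = -540 + 52 = -488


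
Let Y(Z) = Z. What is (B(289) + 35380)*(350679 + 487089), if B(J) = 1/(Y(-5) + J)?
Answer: 2104456670082/71 ≈ 2.9640e+10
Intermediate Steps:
B(J) = 1/(-5 + J)
(B(289) + 35380)*(350679 + 487089) = (1/(-5 + 289) + 35380)*(350679 + 487089) = (1/284 + 35380)*837768 = (10047921/284)*837768 = 2104456670082/71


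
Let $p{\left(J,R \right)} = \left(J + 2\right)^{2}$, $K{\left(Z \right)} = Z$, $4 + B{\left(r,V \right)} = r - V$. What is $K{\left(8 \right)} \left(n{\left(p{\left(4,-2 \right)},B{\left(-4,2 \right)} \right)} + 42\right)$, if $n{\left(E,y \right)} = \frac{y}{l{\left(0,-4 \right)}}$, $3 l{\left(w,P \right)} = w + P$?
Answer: $396$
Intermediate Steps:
$B{\left(r,V \right)} = -4 + r - V$ ($B{\left(r,V \right)} = -4 - \left(V - r\right) = -4 + r - V$)
$l{\left(w,P \right)} = \frac{P}{3} + \frac{w}{3}$ ($l{\left(w,P \right)} = \frac{w + P}{3} = \frac{P + w}{3} = \frac{P}{3} + \frac{w}{3}$)
$p{\left(J,R \right)} = \left(2 + J\right)^{2}$
$n{\left(E,y \right)} = - \frac{3 y}{4}$ ($n{\left(E,y \right)} = \frac{y}{\frac{1}{3} \left(-4\right) + \frac{1}{3} \cdot 0} = \frac{y}{- \frac{4}{3} + 0} = \frac{y}{- \frac{4}{3}} = y \left(- \frac{3}{4}\right) = - \frac{3 y}{4}$)
$K{\left(8 \right)} \left(n{\left(p{\left(4,-2 \right)},B{\left(-4,2 \right)} \right)} + 42\right) = 8 \left(- \frac{3 \left(-4 - 4 - 2\right)}{4} + 42\right) = 8 \left(\left(- \frac{3}{4}\right) \left(-10\right) + 42\right) = 8 \left(\frac{15}{2} + 42\right) = 8 \cdot \frac{99}{2} = 396$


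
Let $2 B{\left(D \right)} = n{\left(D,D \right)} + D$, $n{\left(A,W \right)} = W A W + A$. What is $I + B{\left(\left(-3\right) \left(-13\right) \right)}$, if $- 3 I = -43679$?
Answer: $\frac{265549}{6} \approx 44258.0$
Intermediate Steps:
$I = \frac{43679}{3}$ ($I = \left(- \frac{1}{3}\right) \left(-43679\right) = \frac{43679}{3} \approx 14560.0$)
$n{\left(A,W \right)} = A + A W^{2}$ ($n{\left(A,W \right)} = A W W + A = A W^{2} + A = A + A W^{2}$)
$B{\left(D \right)} = \frac{D}{2} + \frac{D \left(1 + D^{2}\right)}{2}$ ($B{\left(D \right)} = \frac{D \left(1 + D^{2}\right) + D}{2} = \frac{D + D \left(1 + D^{2}\right)}{2} = \frac{D}{2} + \frac{D \left(1 + D^{2}\right)}{2}$)
$I + B{\left(\left(-3\right) \left(-13\right) \right)} = \frac{43679}{3} - \left(-39 - \frac{\left(\left(-3\right) \left(-13\right)\right)^{3}}{2}\right) = \frac{43679}{3} + \left(39 + \frac{39^{3}}{2}\right) = \frac{43679}{3} + \left(39 + \frac{1}{2} \cdot 59319\right) = \frac{43679}{3} + \left(39 + \frac{59319}{2}\right) = \frac{43679}{3} + \frac{59397}{2} = \frac{265549}{6}$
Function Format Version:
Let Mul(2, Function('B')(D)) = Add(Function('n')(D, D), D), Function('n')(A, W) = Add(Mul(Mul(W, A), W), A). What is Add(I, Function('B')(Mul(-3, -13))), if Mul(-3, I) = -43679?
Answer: Rational(265549, 6) ≈ 44258.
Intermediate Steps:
I = Rational(43679, 3) (I = Mul(Rational(-1, 3), -43679) = Rational(43679, 3) ≈ 14560.)
Function('n')(A, W) = Add(A, Mul(A, Pow(W, 2))) (Function('n')(A, W) = Add(Mul(Mul(A, W), W), A) = Add(Mul(A, Pow(W, 2)), A) = Add(A, Mul(A, Pow(W, 2))))
Function('B')(D) = Add(Mul(Rational(1, 2), D), Mul(Rational(1, 2), D, Add(1, Pow(D, 2)))) (Function('B')(D) = Mul(Rational(1, 2), Add(Mul(D, Add(1, Pow(D, 2))), D)) = Mul(Rational(1, 2), Add(D, Mul(D, Add(1, Pow(D, 2))))) = Add(Mul(Rational(1, 2), D), Mul(Rational(1, 2), D, Add(1, Pow(D, 2)))))
Add(I, Function('B')(Mul(-3, -13))) = Add(Rational(43679, 3), Add(Mul(-3, -13), Mul(Rational(1, 2), Pow(Mul(-3, -13), 3)))) = Add(Rational(43679, 3), Add(39, Mul(Rational(1, 2), Pow(39, 3)))) = Add(Rational(43679, 3), Add(39, Mul(Rational(1, 2), 59319))) = Add(Rational(43679, 3), Add(39, Rational(59319, 2))) = Add(Rational(43679, 3), Rational(59397, 2)) = Rational(265549, 6)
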